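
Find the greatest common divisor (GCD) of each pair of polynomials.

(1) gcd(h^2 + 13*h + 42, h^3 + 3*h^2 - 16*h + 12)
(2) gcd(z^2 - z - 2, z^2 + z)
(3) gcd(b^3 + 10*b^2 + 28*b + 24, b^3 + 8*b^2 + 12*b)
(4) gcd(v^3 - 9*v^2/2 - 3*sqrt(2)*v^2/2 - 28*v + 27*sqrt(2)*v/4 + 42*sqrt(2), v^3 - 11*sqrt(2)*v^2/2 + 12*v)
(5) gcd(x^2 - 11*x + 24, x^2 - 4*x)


(1) = h + 6
(2) = gcd((z - 2)*(z + 1), z*(z + 1)) = z + 1
(3) = b^2 + 8*b + 12
(4) = gcd((v - 8)*(v + 7/2)*(v - 3*sqrt(2)/2), v*(v - 4*sqrt(2))*(v - 3*sqrt(2)/2)) = v - 3*sqrt(2)/2
(5) = 1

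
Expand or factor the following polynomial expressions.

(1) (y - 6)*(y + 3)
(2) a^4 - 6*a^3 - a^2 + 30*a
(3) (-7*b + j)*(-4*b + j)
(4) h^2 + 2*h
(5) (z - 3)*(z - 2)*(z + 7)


(1) = y^2 - 3*y - 18
(2) = a*(a - 5)*(a - 3)*(a + 2)
(3) = 28*b^2 - 11*b*j + j^2
(4) = h*(h + 2)
(5) = z^3 + 2*z^2 - 29*z + 42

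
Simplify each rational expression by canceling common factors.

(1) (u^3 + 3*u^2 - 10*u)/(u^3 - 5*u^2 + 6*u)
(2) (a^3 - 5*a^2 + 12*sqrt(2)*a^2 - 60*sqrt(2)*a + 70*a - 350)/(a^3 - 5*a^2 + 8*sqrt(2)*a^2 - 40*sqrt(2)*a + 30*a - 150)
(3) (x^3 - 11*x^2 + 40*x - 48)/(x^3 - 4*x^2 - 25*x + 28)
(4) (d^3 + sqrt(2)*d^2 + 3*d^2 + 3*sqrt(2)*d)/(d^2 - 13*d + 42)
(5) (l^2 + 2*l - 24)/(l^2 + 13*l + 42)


(1) = (u + 5)/(u - 3)
(2) = (a + 7*sqrt(2))/(a + 3*sqrt(2))
(3) = (x^3 - 11*x^2 + 40*x - 48)/(x^3 - 4*x^2 - 25*x + 28)
(4) = (d^3 + d^2*(sqrt(2) + 3) + 3*sqrt(2)*d)/(d^2 - 13*d + 42)
(5) = (l - 4)/(l + 7)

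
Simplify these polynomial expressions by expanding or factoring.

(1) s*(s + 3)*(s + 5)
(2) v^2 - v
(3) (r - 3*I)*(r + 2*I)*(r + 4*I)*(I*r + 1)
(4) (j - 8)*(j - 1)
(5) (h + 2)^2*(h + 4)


(1) = s^3 + 8*s^2 + 15*s
(2) = v*(v - 1)
(3) = I*r^4 - 2*r^3 + 13*I*r^2 - 14*r + 24*I
(4) = j^2 - 9*j + 8
(5) = h^3 + 8*h^2 + 20*h + 16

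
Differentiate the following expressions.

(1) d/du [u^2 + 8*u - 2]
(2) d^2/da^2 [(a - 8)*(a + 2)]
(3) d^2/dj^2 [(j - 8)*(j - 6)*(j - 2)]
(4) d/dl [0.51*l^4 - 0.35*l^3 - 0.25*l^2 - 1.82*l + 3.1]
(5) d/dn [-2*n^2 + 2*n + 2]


(1) = 2*u + 8
(2) = 2
(3) = 6*j - 32
(4) = 2.04*l^3 - 1.05*l^2 - 0.5*l - 1.82
(5) = 2 - 4*n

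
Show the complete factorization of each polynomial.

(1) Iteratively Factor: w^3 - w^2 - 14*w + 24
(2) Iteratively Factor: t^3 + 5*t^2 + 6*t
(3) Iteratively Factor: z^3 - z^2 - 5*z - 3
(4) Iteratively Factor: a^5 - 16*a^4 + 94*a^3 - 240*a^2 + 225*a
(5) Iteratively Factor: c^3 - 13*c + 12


(1) = (w - 3)*(w^2 + 2*w - 8) = (w - 3)*(w - 2)*(w + 4)
(2) = (t)*(t^2 + 5*t + 6) = t*(t + 2)*(t + 3)
(3) = (z - 3)*(z^2 + 2*z + 1) = (z - 3)*(z + 1)*(z + 1)
(4) = (a - 5)*(a^4 - 11*a^3 + 39*a^2 - 45*a) = (a - 5)^2*(a^3 - 6*a^2 + 9*a) = (a - 5)^2*(a - 3)*(a^2 - 3*a) = a*(a - 5)^2*(a - 3)*(a - 3)
(5) = (c + 4)*(c^2 - 4*c + 3) = (c - 1)*(c + 4)*(c - 3)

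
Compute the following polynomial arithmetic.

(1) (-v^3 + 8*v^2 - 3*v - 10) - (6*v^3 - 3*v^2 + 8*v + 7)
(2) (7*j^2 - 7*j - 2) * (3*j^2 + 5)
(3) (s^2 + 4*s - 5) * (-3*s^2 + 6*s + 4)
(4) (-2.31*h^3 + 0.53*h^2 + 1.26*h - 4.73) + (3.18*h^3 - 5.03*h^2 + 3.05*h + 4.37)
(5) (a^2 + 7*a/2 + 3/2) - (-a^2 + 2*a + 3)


(1) = -7*v^3 + 11*v^2 - 11*v - 17
(2) = 21*j^4 - 21*j^3 + 29*j^2 - 35*j - 10
(3) = -3*s^4 - 6*s^3 + 43*s^2 - 14*s - 20
(4) = 0.87*h^3 - 4.5*h^2 + 4.31*h - 0.36
(5) = 2*a^2 + 3*a/2 - 3/2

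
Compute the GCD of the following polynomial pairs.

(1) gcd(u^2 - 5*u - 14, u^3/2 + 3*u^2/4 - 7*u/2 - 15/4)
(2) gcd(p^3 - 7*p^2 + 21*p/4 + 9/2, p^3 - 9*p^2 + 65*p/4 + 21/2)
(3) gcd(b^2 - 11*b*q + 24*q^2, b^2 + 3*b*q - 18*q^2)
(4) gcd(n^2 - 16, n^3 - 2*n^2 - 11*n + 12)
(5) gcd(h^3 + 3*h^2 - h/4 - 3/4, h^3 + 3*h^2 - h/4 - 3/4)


(1) = 1
(2) = p^2 - 11*p/2 - 3
(3) = -b + 3*q
(4) = gcd((n - 4)*(n + 4), (n - 4)*(n - 1)*(n + 3)) = n - 4
(5) = h^3 + 3*h^2 - h/4 - 3/4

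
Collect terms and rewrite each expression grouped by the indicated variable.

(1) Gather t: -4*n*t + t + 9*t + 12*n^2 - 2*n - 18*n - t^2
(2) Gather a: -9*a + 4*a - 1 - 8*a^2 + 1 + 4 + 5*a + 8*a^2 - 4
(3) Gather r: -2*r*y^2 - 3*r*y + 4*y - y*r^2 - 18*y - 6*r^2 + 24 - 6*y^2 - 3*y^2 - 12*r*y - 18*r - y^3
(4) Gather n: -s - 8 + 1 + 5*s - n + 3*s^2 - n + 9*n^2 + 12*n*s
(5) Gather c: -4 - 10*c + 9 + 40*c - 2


(1) = 12*n^2 - 20*n - t^2 + t*(10 - 4*n)
(2) = 0
(3) = r^2*(-y - 6) + r*(-2*y^2 - 15*y - 18) - y^3 - 9*y^2 - 14*y + 24
(4) = 9*n^2 + n*(12*s - 2) + 3*s^2 + 4*s - 7
(5) = 30*c + 3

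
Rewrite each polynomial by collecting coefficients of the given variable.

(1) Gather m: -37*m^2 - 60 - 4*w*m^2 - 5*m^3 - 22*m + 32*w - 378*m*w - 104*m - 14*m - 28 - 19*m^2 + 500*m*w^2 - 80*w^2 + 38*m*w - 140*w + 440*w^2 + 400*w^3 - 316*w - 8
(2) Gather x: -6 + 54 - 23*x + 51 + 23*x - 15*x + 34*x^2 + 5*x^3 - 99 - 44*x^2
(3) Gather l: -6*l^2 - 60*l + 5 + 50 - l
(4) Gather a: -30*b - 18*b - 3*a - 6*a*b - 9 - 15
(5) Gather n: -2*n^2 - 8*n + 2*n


(1) = -5*m^3 + m^2*(-4*w - 56) + m*(500*w^2 - 340*w - 140) + 400*w^3 + 360*w^2 - 424*w - 96
(2) = 5*x^3 - 10*x^2 - 15*x
(3) = -6*l^2 - 61*l + 55
(4) = a*(-6*b - 3) - 48*b - 24
(5) = -2*n^2 - 6*n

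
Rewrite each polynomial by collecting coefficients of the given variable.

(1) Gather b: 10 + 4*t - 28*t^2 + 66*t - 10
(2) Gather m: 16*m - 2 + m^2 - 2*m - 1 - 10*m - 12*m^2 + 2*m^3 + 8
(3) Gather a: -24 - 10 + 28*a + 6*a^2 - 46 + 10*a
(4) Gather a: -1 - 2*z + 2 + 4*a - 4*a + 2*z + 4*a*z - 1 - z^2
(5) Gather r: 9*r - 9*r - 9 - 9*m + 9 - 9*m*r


(1) = -28*t^2 + 70*t
(2) = 2*m^3 - 11*m^2 + 4*m + 5
(3) = 6*a^2 + 38*a - 80
(4) = 4*a*z - z^2
(5) = -9*m*r - 9*m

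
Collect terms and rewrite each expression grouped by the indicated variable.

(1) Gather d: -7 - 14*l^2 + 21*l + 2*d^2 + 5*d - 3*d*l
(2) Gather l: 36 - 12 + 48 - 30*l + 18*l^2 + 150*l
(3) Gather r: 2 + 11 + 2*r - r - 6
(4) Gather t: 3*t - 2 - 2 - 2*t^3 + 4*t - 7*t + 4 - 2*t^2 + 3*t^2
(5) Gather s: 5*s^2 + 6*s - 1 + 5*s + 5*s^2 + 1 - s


(1) = 2*d^2 + d*(5 - 3*l) - 14*l^2 + 21*l - 7
(2) = 18*l^2 + 120*l + 72
(3) = r + 7
(4) = -2*t^3 + t^2
(5) = 10*s^2 + 10*s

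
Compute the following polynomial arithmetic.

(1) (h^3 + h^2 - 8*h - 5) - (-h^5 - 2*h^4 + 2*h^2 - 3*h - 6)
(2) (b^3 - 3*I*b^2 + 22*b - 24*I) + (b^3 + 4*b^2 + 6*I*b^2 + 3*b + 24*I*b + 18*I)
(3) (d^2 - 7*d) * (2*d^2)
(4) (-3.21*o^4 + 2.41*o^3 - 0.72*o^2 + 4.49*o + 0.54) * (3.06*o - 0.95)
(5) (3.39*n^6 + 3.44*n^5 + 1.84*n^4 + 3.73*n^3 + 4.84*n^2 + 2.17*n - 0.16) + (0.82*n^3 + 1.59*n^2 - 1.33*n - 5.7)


(1) = h^5 + 2*h^4 + h^3 - h^2 - 5*h + 1
(2) = 2*b^3 + 4*b^2 + 3*I*b^2 + 25*b + 24*I*b - 6*I
(3) = 2*d^4 - 14*d^3
(4) = -9.8226*o^5 + 10.4241*o^4 - 4.4927*o^3 + 14.4234*o^2 - 2.6131*o - 0.513
(5) = 3.39*n^6 + 3.44*n^5 + 1.84*n^4 + 4.55*n^3 + 6.43*n^2 + 0.84*n - 5.86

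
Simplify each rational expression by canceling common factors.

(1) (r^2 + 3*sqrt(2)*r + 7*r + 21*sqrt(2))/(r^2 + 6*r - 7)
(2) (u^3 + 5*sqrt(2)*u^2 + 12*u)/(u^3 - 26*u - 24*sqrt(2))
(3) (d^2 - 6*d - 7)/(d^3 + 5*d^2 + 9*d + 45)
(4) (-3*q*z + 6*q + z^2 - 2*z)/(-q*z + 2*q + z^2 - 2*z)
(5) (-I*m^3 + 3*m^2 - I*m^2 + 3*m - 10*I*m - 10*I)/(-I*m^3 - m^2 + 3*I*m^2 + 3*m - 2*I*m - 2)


(1) = (r + 3*sqrt(2))/(r - 1)
(2) = (u^2 + 2*sqrt(2)*u)/(u^2 - 3*sqrt(2)*u - 8)
(3) = (d^2 - 6*d - 7)/(d^3 + 5*d^2 + 9*d + 45)
(4) = (-3*q + z)/(-q + z)
(5) = (m^3 + m^2*(1 + 3*I) + m*(10 + 3*I) + 10)/(m^3 + m^2*(-3 - I) + m*(2 + 3*I) - 2*I)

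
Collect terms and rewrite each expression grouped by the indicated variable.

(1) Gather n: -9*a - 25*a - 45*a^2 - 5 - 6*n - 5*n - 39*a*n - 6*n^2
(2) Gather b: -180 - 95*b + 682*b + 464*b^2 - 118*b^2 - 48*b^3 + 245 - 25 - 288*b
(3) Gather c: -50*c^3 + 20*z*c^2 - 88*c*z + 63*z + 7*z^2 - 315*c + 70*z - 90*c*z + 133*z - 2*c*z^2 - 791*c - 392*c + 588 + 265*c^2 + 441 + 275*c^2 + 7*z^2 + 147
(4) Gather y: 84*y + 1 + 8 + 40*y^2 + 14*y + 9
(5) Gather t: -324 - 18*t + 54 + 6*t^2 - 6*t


(1) = -45*a^2 - 34*a - 6*n^2 + n*(-39*a - 11) - 5
(2) = -48*b^3 + 346*b^2 + 299*b + 40
(3) = -50*c^3 + c^2*(20*z + 540) + c*(-2*z^2 - 178*z - 1498) + 14*z^2 + 266*z + 1176
(4) = 40*y^2 + 98*y + 18
(5) = 6*t^2 - 24*t - 270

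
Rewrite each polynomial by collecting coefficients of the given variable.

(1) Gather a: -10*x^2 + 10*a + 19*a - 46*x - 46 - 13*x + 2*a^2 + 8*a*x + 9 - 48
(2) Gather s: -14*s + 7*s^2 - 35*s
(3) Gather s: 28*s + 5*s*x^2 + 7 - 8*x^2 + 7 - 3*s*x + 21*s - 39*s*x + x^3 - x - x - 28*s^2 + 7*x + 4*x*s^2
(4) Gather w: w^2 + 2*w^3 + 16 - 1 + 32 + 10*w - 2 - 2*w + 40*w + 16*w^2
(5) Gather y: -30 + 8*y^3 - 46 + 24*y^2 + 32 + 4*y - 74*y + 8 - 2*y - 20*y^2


(1) = 2*a^2 + a*(8*x + 29) - 10*x^2 - 59*x - 85
(2) = 7*s^2 - 49*s
(3) = s^2*(4*x - 28) + s*(5*x^2 - 42*x + 49) + x^3 - 8*x^2 + 5*x + 14
(4) = 2*w^3 + 17*w^2 + 48*w + 45
(5) = 8*y^3 + 4*y^2 - 72*y - 36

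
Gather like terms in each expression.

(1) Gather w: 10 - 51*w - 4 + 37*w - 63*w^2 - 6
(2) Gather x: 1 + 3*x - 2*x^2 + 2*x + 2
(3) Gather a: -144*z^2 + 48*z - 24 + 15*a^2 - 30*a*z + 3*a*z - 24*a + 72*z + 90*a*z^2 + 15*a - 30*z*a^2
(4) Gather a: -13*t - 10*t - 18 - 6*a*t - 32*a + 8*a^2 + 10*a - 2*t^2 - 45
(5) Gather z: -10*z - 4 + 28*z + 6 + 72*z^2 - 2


(1) = -63*w^2 - 14*w
(2) = -2*x^2 + 5*x + 3
(3) = a^2*(15 - 30*z) + a*(90*z^2 - 27*z - 9) - 144*z^2 + 120*z - 24
(4) = 8*a^2 + a*(-6*t - 22) - 2*t^2 - 23*t - 63
(5) = 72*z^2 + 18*z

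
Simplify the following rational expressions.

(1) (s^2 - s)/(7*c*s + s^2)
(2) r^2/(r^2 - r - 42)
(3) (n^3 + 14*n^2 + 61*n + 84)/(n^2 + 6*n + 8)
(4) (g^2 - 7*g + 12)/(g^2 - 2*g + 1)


(1) = (s - 1)/(7*c + s)
(2) = r^2/(r^2 - r - 42)
(3) = (n^2 + 10*n + 21)/(n + 2)
(4) = (g^2 - 7*g + 12)/(g^2 - 2*g + 1)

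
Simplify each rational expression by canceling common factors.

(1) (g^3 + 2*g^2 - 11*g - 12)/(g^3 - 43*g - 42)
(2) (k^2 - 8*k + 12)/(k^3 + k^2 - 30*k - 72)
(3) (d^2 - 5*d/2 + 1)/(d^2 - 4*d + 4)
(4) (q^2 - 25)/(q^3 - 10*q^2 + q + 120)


(1) = (g^2 + g - 12)/(g^2 - g - 42)
(2) = (k - 2)/(k^2 + 7*k + 12)
(3) = (2*d - 1)/(2*d - 4)
(4) = (q + 5)/(q^2 - 5*q - 24)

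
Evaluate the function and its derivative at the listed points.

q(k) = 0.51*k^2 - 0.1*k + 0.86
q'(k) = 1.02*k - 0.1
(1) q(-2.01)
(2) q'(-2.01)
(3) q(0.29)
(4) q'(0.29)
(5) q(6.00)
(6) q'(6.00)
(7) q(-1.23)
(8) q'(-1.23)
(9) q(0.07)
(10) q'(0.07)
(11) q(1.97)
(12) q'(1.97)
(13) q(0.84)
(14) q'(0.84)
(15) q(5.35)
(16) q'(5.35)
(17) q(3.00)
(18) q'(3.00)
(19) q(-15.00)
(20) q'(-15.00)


(1) = 3.12
(2) = -2.15
(3) = 0.87
(4) = 0.20
(5) = 18.62
(6) = 6.02
(7) = 1.75
(8) = -1.35
(9) = 0.86
(10) = -0.03
(11) = 2.64
(12) = 1.91
(13) = 1.14
(14) = 0.76
(15) = 14.92
(16) = 5.36
(17) = 5.15
(18) = 2.96
(19) = 117.11
(20) = -15.40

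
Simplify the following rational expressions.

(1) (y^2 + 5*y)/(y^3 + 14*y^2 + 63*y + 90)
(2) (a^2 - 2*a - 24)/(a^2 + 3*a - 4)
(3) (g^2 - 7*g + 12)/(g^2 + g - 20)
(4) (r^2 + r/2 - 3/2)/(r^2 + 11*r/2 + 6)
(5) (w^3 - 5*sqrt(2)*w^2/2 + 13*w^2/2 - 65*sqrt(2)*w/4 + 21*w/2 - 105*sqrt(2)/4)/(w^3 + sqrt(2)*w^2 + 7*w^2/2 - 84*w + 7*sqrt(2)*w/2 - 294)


(1) = y/(y^2 + 9*y + 18)
(2) = (a - 6)/(a - 1)
(3) = (g - 3)/(g + 5)
(4) = (r - 1)/(r + 4)
(5) = (8*w^2 + w*(24 - 20*sqrt(2)) - 60*sqrt(2))/(8*w^2 + 8*sqrt(2)*w - 672)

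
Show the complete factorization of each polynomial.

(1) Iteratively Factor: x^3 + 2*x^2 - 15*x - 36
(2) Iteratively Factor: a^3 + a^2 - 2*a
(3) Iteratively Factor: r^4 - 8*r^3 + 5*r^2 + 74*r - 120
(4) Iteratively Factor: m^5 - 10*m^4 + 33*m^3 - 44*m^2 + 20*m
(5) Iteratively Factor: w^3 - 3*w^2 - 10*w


(1) = (x - 4)*(x^2 + 6*x + 9) = (x - 4)*(x + 3)*(x + 3)
(2) = (a + 2)*(a^2 - a) = a*(a + 2)*(a - 1)
(3) = (r - 4)*(r^3 - 4*r^2 - 11*r + 30) = (r - 5)*(r - 4)*(r^2 + r - 6) = (r - 5)*(r - 4)*(r + 3)*(r - 2)
(4) = (m)*(m^4 - 10*m^3 + 33*m^2 - 44*m + 20) = m*(m - 1)*(m^3 - 9*m^2 + 24*m - 20) = m*(m - 5)*(m - 1)*(m^2 - 4*m + 4) = m*(m - 5)*(m - 2)*(m - 1)*(m - 2)
(5) = (w)*(w^2 - 3*w - 10) = w*(w + 2)*(w - 5)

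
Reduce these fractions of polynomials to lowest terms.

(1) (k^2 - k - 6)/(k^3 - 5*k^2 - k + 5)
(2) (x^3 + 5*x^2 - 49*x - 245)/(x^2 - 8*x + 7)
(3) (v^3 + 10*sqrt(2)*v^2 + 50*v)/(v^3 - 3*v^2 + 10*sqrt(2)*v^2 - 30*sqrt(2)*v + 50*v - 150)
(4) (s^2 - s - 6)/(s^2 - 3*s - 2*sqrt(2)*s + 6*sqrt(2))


(1) = (k^2 - k - 6)/(k^3 - 5*k^2 - k + 5)
(2) = (x^2 + 12*x + 35)/(x - 1)
(3) = v/(v - 3)
(4) = (s + 2)/(s - 2*sqrt(2))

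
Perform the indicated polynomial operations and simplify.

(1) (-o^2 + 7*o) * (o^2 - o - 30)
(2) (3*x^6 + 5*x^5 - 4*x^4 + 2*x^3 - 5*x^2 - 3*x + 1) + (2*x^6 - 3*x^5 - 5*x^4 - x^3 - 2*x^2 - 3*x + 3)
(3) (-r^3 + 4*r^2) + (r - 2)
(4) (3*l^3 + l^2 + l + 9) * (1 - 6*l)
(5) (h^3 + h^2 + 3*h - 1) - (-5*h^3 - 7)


(1) = -o^4 + 8*o^3 + 23*o^2 - 210*o
(2) = 5*x^6 + 2*x^5 - 9*x^4 + x^3 - 7*x^2 - 6*x + 4
(3) = -r^3 + 4*r^2 + r - 2
(4) = -18*l^4 - 3*l^3 - 5*l^2 - 53*l + 9
(5) = 6*h^3 + h^2 + 3*h + 6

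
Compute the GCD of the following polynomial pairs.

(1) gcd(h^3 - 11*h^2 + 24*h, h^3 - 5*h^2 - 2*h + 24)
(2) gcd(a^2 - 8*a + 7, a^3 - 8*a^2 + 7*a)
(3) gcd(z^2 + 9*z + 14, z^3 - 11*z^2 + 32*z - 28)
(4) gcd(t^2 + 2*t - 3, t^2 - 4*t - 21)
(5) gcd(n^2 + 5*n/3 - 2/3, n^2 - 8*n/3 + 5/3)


(1) = gcd(h*(h - 8)*(h - 3), (h - 4)*(h - 3)*(h + 2)) = h - 3
(2) = gcd((a - 7)*(a - 1), a*(a - 7)*(a - 1)) = a^2 - 8*a + 7
(3) = gcd((z + 2)*(z + 7), (z - 7)*(z - 2)^2) = 1
(4) = gcd((t - 1)*(t + 3), (t - 7)*(t + 3)) = t + 3
(5) = 1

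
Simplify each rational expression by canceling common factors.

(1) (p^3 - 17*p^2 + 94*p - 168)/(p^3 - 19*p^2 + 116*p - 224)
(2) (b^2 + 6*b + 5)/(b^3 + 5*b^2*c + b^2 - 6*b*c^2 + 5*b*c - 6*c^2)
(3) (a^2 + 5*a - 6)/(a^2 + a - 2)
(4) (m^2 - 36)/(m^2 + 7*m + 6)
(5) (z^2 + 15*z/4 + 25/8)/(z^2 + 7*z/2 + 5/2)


(1) = (p - 6)/(p - 8)
(2) = (b + 5)/(b^2 + 5*b*c - 6*c^2)
(3) = (a + 6)/(a + 2)
(4) = (m - 6)/(m + 1)
(5) = (4*z + 5)/(4*z + 4)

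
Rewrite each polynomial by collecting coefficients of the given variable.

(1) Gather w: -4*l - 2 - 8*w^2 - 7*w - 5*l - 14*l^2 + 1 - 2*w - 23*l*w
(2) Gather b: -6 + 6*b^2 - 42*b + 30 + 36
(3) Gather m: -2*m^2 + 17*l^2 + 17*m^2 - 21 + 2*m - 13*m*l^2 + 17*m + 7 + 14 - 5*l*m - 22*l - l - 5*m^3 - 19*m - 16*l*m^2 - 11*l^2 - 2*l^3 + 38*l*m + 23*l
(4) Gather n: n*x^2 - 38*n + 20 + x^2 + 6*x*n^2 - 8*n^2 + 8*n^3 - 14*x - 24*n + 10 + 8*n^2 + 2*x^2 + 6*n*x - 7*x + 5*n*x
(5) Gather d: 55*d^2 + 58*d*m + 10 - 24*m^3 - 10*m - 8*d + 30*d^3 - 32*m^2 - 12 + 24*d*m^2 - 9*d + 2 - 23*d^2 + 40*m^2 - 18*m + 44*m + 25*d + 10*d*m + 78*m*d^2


(1) = -14*l^2 - 9*l - 8*w^2 + w*(-23*l - 9) - 1
(2) = 6*b^2 - 42*b + 60
(3) = -2*l^3 + 6*l^2 - 5*m^3 + m^2*(15 - 16*l) + m*(-13*l^2 + 33*l)
(4) = 8*n^3 + 6*n^2*x + n*(x^2 + 11*x - 62) + 3*x^2 - 21*x + 30
(5) = 30*d^3 + d^2*(78*m + 32) + d*(24*m^2 + 68*m + 8) - 24*m^3 + 8*m^2 + 16*m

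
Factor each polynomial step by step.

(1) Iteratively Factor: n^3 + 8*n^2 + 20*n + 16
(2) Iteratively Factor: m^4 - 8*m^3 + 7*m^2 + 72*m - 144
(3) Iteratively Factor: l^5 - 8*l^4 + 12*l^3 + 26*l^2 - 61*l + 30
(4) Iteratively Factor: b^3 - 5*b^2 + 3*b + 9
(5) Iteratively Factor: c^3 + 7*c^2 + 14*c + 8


(1) = (n + 2)*(n^2 + 6*n + 8) = (n + 2)*(n + 4)*(n + 2)
(2) = (m - 4)*(m^3 - 4*m^2 - 9*m + 36) = (m - 4)*(m + 3)*(m^2 - 7*m + 12) = (m - 4)^2*(m + 3)*(m - 3)
(3) = (l + 2)*(l^4 - 10*l^3 + 32*l^2 - 38*l + 15) = (l - 3)*(l + 2)*(l^3 - 7*l^2 + 11*l - 5) = (l - 5)*(l - 3)*(l + 2)*(l^2 - 2*l + 1) = (l - 5)*(l - 3)*(l - 1)*(l + 2)*(l - 1)
(4) = (b - 3)*(b^2 - 2*b - 3) = (b - 3)^2*(b + 1)
(5) = (c + 4)*(c^2 + 3*c + 2) = (c + 2)*(c + 4)*(c + 1)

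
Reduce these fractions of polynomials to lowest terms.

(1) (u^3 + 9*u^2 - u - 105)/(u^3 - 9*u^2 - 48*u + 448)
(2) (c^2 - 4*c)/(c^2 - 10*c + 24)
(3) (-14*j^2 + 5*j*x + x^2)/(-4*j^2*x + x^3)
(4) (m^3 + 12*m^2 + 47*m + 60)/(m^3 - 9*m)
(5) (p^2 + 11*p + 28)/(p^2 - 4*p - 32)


(1) = (u^2 + 2*u - 15)/(u^2 - 16*u + 64)
(2) = c/(c - 6)
(3) = (7*j + x)/(2*j*x + x^2)
(4) = (m^2 + 9*m + 20)/(m^2 - 3*m)
(5) = (p + 7)/(p - 8)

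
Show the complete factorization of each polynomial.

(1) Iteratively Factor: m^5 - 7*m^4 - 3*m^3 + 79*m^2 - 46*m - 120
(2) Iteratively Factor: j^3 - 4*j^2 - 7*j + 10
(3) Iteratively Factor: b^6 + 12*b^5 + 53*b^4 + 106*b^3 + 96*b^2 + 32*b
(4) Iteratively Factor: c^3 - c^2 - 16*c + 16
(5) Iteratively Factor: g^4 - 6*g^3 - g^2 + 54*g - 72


(1) = (m + 1)*(m^4 - 8*m^3 + 5*m^2 + 74*m - 120) = (m + 1)*(m + 3)*(m^3 - 11*m^2 + 38*m - 40) = (m - 5)*(m + 1)*(m + 3)*(m^2 - 6*m + 8) = (m - 5)*(m - 4)*(m + 1)*(m + 3)*(m - 2)
(2) = (j - 5)*(j^2 + j - 2) = (j - 5)*(j - 1)*(j + 2)
(3) = (b + 2)*(b^5 + 10*b^4 + 33*b^3 + 40*b^2 + 16*b) = (b + 2)*(b + 4)*(b^4 + 6*b^3 + 9*b^2 + 4*b) = b*(b + 2)*(b + 4)*(b^3 + 6*b^2 + 9*b + 4) = b*(b + 1)*(b + 2)*(b + 4)*(b^2 + 5*b + 4) = b*(b + 1)^2*(b + 2)*(b + 4)*(b + 4)
(4) = (c - 4)*(c^2 + 3*c - 4) = (c - 4)*(c + 4)*(c - 1)
(5) = (g + 3)*(g^3 - 9*g^2 + 26*g - 24) = (g - 2)*(g + 3)*(g^2 - 7*g + 12) = (g - 3)*(g - 2)*(g + 3)*(g - 4)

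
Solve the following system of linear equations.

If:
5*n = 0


Then:
n = 0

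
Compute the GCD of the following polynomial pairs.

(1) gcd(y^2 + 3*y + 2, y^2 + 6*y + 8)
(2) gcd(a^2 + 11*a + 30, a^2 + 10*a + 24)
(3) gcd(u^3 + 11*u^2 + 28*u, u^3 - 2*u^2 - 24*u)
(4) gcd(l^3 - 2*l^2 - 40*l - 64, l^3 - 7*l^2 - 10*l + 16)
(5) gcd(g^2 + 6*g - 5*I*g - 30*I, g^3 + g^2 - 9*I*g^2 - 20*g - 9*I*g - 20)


(1) = gcd((y + 1)*(y + 2), (y + 2)*(y + 4)) = y + 2
(2) = gcd((a + 5)*(a + 6), (a + 4)*(a + 6)) = a + 6
(3) = u^2 + 4*u
(4) = l^2 - 6*l - 16
(5) = gcd((g + 6)*(g - 5*I), (g + 1)*(g - 5*I)*(g - 4*I)) = g - 5*I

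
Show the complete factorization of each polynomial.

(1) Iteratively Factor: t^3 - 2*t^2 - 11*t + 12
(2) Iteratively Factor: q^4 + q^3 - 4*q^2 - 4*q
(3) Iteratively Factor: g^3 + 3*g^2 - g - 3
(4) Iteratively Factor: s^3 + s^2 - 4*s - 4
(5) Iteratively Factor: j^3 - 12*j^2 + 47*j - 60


(1) = (t - 4)*(t^2 + 2*t - 3) = (t - 4)*(t - 1)*(t + 3)
(2) = (q)*(q^3 + q^2 - 4*q - 4) = q*(q + 2)*(q^2 - q - 2) = q*(q + 1)*(q + 2)*(q - 2)
(3) = (g + 1)*(g^2 + 2*g - 3) = (g + 1)*(g + 3)*(g - 1)
(4) = (s - 2)*(s^2 + 3*s + 2) = (s - 2)*(s + 1)*(s + 2)
(5) = (j - 5)*(j^2 - 7*j + 12) = (j - 5)*(j - 3)*(j - 4)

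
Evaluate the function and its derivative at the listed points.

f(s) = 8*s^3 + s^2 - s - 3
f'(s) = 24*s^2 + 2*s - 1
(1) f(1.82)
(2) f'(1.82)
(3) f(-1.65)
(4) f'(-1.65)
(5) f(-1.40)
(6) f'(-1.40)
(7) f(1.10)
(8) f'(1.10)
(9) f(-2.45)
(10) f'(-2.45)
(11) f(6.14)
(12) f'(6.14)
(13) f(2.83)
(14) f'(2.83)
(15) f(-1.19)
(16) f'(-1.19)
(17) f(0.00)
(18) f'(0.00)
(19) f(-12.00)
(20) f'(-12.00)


(1) = 46.72
(2) = 82.14
(3) = -34.56
(4) = 61.04
(5) = -21.59
(6) = 43.24
(7) = 7.76
(8) = 30.24
(9) = -112.20
(10) = 138.16
(11) = 1880.36
(12) = 916.07
(13) = 183.50
(14) = 196.87
(15) = -13.88
(16) = 30.61
(17) = -3.00
(18) = -1.00
(19) = -13671.00
(20) = 3431.00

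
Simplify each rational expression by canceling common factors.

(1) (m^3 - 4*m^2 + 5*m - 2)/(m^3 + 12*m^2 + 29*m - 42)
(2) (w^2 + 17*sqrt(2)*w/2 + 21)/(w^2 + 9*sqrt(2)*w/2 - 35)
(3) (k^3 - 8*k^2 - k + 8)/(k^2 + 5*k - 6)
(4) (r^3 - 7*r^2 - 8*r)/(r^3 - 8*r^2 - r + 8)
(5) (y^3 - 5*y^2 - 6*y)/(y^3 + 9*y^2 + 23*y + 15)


(1) = (m^2 - 3*m + 2)/(m^2 + 13*m + 42)
(2) = (4*w + 6*sqrt(2))/(4*w - 10*sqrt(2))
(3) = (k^2 - 7*k - 8)/(k + 6)
(4) = r/(r - 1)
(5) = (y^2 - 6*y)/(y^2 + 8*y + 15)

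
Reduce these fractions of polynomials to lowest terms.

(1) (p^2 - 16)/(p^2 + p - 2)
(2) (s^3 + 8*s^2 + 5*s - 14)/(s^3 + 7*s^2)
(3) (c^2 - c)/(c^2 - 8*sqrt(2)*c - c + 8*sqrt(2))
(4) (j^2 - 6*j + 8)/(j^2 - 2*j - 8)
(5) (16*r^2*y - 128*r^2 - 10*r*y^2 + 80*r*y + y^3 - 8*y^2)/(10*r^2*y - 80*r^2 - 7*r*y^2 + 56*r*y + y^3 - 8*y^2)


(1) = (p^2 - 16)/(p^2 + p - 2)
(2) = (s^2 + s - 2)/s^2
(3) = c/(c - 8*sqrt(2))
(4) = (j - 2)/(j + 2)
(5) = (-8*r + y)/(-5*r + y)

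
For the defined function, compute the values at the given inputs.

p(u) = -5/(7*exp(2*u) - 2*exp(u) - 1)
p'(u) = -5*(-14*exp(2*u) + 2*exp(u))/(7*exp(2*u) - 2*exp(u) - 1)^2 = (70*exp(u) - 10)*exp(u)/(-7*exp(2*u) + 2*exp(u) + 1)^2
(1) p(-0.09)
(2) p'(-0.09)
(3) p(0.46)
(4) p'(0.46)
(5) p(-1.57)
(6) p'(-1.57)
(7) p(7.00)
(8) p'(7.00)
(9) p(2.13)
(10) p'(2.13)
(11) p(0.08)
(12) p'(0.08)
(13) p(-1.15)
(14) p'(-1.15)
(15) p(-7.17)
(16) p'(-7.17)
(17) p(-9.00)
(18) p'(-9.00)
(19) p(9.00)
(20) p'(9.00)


(1) = -1.66
(2) = 5.41
(3) = -0.37
(4) = 0.89
(5) = 4.49
(6) = 0.77
(7) = -0.00
(8) = 0.00
(9) = -0.01
(10) = 0.02
(11) = -0.99
(12) = 2.80
(13) = 5.37
(14) = 4.44
(15) = 4.99
(16) = -0.01
(17) = 5.00
(18) = -0.00
(19) = -0.00
(20) = 0.00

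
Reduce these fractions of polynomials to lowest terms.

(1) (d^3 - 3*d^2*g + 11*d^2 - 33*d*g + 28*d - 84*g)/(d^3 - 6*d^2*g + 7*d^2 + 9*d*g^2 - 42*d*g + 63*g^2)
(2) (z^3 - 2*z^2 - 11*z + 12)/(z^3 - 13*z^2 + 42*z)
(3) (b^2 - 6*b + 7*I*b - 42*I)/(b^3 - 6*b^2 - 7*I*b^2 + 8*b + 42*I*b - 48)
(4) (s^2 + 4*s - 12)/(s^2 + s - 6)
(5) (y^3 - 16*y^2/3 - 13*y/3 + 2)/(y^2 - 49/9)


(1) = (d + 4)/(d - 3*g)
(2) = (z^3 - 2*z^2 - 11*z + 12)/(z^3 - 13*z^2 + 42*z)
(3) = (b + 7*I)/(b^2 - 7*I*b + 8)
(4) = (s + 6)/(s + 3)
(5) = (9*y^3 - 48*y^2 - 39*y + 18)/(9*y^2 - 49)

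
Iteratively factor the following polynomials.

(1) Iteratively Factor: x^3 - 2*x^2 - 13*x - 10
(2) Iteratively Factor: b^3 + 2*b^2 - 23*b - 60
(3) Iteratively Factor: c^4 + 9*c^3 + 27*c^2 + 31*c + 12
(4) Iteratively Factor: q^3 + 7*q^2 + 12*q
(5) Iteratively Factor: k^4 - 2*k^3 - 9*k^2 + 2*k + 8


(1) = (x - 5)*(x^2 + 3*x + 2) = (x - 5)*(x + 1)*(x + 2)
(2) = (b + 4)*(b^2 - 2*b - 15) = (b + 3)*(b + 4)*(b - 5)
(3) = (c + 4)*(c^3 + 5*c^2 + 7*c + 3) = (c + 1)*(c + 4)*(c^2 + 4*c + 3) = (c + 1)*(c + 3)*(c + 4)*(c + 1)
(4) = (q)*(q^2 + 7*q + 12) = q*(q + 3)*(q + 4)
(5) = (k - 1)*(k^3 - k^2 - 10*k - 8) = (k - 1)*(k + 2)*(k^2 - 3*k - 4) = (k - 1)*(k + 1)*(k + 2)*(k - 4)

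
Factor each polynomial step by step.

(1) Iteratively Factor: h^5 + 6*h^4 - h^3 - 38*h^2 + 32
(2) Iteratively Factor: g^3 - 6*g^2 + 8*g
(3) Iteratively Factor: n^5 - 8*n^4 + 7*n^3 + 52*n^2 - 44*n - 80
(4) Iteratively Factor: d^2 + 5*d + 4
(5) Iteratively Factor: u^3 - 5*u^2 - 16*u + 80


(1) = (h + 4)*(h^4 + 2*h^3 - 9*h^2 - 2*h + 8) = (h - 2)*(h + 4)*(h^3 + 4*h^2 - h - 4) = (h - 2)*(h - 1)*(h + 4)*(h^2 + 5*h + 4) = (h - 2)*(h - 1)*(h + 4)^2*(h + 1)
(2) = (g - 2)*(g^2 - 4*g) = g*(g - 2)*(g - 4)
(3) = (n - 5)*(n^4 - 3*n^3 - 8*n^2 + 12*n + 16) = (n - 5)*(n - 2)*(n^3 - n^2 - 10*n - 8) = (n - 5)*(n - 2)*(n + 2)*(n^2 - 3*n - 4) = (n - 5)*(n - 2)*(n + 1)*(n + 2)*(n - 4)
(4) = (d + 1)*(d + 4)
(5) = (u - 5)*(u^2 - 16) = (u - 5)*(u - 4)*(u + 4)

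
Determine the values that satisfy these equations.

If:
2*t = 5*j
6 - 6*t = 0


Then:
j = 2/5
t = 1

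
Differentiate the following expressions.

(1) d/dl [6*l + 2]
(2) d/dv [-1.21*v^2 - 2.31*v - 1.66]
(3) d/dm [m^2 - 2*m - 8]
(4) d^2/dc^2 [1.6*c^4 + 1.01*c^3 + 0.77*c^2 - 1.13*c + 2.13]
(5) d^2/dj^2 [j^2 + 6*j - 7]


(1) = 6
(2) = -2.42*v - 2.31
(3) = 2*m - 2
(4) = 19.2*c^2 + 6.06*c + 1.54
(5) = 2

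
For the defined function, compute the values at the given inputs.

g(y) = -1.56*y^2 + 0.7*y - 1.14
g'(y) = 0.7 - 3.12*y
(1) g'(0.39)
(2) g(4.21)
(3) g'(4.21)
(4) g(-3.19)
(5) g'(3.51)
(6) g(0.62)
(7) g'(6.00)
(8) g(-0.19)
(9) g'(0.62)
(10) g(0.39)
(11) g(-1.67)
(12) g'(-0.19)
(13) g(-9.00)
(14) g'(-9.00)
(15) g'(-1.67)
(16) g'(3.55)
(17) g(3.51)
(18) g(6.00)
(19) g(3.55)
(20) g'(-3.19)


(1) = -0.52
(2) = -25.84
(3) = -12.44
(4) = -19.25
(5) = -10.25
(6) = -1.31
(7) = -18.02
(8) = -1.33
(9) = -1.23
(10) = -1.10
(11) = -6.66
(12) = 1.29
(13) = -133.80
(14) = 28.78
(15) = 5.91
(16) = -10.38
(17) = -17.90
(18) = -53.10
(19) = -18.31
(20) = 10.65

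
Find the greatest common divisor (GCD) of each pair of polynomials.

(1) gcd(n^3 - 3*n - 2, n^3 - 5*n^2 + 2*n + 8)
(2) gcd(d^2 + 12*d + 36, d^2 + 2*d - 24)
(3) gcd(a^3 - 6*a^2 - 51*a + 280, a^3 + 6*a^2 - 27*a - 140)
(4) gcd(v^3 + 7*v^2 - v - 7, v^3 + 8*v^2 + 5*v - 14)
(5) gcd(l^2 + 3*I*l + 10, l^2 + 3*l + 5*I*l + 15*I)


(1) = n^2 - n - 2
(2) = d + 6
(3) = a^2 + 2*a - 35
(4) = gcd((v - 1)*(v + 1)*(v + 7), (v - 1)*(v + 2)*(v + 7)) = v^2 + 6*v - 7
(5) = gcd((l - 2*I)*(l + 5*I), (l + 3)*(l + 5*I)) = l + 5*I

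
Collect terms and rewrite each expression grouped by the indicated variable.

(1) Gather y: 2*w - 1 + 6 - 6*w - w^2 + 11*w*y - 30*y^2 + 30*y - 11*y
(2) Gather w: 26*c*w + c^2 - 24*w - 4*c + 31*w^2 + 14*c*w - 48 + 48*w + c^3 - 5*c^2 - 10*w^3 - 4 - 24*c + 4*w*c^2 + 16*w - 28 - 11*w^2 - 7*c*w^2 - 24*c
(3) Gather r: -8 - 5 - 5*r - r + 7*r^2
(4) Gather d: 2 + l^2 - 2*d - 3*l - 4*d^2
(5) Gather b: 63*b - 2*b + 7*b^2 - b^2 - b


(1) = -w^2 - 4*w - 30*y^2 + y*(11*w + 19) + 5
(2) = c^3 - 4*c^2 - 52*c - 10*w^3 + w^2*(20 - 7*c) + w*(4*c^2 + 40*c + 40) - 80
(3) = 7*r^2 - 6*r - 13
(4) = -4*d^2 - 2*d + l^2 - 3*l + 2
(5) = 6*b^2 + 60*b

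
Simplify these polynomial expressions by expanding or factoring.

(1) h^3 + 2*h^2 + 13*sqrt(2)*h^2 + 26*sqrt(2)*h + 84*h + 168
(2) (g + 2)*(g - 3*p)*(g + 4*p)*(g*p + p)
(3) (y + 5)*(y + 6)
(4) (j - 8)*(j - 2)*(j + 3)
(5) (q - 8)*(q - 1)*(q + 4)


(1) = (h + 2)*(h + 6*sqrt(2))*(h + 7*sqrt(2))
(2) = g^4*p + g^3*p^2 + 3*g^3*p - 12*g^2*p^3 + 3*g^2*p^2 + 2*g^2*p - 36*g*p^3 + 2*g*p^2 - 24*p^3
(3) = y^2 + 11*y + 30
(4) = j^3 - 7*j^2 - 14*j + 48
(5) = q^3 - 5*q^2 - 28*q + 32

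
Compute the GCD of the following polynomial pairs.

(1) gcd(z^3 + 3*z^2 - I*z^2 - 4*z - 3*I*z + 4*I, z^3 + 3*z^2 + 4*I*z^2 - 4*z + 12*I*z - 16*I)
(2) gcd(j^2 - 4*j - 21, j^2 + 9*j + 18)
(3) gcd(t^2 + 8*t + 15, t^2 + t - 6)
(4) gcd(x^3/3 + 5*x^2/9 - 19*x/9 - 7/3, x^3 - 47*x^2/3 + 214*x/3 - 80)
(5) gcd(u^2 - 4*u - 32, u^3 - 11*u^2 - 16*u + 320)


(1) = z^2 + 3*z - 4
(2) = j + 3
(3) = t + 3
(4) = 1
(5) = gcd((u - 8)*(u + 4), (u - 8)^2*(u + 5)) = u - 8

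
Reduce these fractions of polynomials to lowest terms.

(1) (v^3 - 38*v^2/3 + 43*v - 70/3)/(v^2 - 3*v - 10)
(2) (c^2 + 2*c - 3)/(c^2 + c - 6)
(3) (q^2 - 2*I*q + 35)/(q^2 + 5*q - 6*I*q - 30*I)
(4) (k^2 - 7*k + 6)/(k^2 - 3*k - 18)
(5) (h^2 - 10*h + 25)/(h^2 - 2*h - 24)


(1) = (3*v^2 - 23*v + 14)/(3*v + 6)
(2) = (c - 1)/(c - 2)
(3) = (q^2 - 2*I*q + 35)/(q^2 + q*(5 - 6*I) - 30*I)
(4) = (k - 1)/(k + 3)
(5) = (h^2 - 10*h + 25)/(h^2 - 2*h - 24)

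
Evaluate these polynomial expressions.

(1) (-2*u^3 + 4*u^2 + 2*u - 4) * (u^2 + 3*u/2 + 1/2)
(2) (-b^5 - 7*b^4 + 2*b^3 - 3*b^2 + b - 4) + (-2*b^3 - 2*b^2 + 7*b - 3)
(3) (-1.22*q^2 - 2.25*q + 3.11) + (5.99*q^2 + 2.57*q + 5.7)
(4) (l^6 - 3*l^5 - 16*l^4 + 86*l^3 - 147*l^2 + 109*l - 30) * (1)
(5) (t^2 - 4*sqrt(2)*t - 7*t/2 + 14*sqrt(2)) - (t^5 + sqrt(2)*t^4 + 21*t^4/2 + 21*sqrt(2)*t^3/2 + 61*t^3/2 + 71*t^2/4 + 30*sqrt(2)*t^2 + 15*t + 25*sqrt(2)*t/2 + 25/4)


(1) = -2*u^5 + u^4 + 7*u^3 + u^2 - 5*u - 2
(2) = -b^5 - 7*b^4 - 5*b^2 + 8*b - 7
(3) = 4.77*q^2 + 0.32*q + 8.81
(4) = l^6 - 3*l^5 - 16*l^4 + 86*l^3 - 147*l^2 + 109*l - 30
(5) = -t^5 - 21*t^4/2 - sqrt(2)*t^4 - 61*t^3/2 - 21*sqrt(2)*t^3/2 - 30*sqrt(2)*t^2 - 67*t^2/4 - 33*sqrt(2)*t/2 - 37*t/2 - 25/4 + 14*sqrt(2)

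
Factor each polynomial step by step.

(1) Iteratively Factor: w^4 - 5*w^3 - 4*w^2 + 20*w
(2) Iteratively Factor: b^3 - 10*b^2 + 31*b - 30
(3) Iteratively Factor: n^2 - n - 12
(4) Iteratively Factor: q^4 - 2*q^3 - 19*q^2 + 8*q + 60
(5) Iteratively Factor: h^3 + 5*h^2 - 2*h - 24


(1) = (w)*(w^3 - 5*w^2 - 4*w + 20) = w*(w + 2)*(w^2 - 7*w + 10) = w*(w - 5)*(w + 2)*(w - 2)
(2) = (b - 2)*(b^2 - 8*b + 15) = (b - 5)*(b - 2)*(b - 3)
(3) = (n + 3)*(n - 4)
(4) = (q + 2)*(q^3 - 4*q^2 - 11*q + 30) = (q - 2)*(q + 2)*(q^2 - 2*q - 15) = (q - 5)*(q - 2)*(q + 2)*(q + 3)
(5) = (h + 3)*(h^2 + 2*h - 8) = (h + 3)*(h + 4)*(h - 2)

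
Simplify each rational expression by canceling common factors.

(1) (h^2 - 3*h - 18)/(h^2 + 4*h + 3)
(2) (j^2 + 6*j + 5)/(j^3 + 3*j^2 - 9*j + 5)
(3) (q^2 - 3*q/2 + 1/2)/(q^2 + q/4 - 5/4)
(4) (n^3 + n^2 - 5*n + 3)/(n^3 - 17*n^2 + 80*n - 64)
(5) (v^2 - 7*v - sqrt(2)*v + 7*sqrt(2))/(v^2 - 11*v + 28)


(1) = (h - 6)/(h + 1)
(2) = (j + 1)/(j^2 - 2*j + 1)
(3) = (4*q - 2)/(4*q + 5)
(4) = (n^2 + 2*n - 3)/(n^2 - 16*n + 64)
(5) = (v - sqrt(2))/(v - 4)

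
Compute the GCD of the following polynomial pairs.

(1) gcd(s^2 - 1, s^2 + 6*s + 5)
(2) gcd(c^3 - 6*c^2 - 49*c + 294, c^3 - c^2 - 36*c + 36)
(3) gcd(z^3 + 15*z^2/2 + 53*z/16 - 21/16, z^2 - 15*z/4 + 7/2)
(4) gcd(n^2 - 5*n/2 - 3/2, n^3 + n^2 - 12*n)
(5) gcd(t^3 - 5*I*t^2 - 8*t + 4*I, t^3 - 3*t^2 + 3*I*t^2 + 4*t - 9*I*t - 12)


(1) = s + 1
(2) = c - 6
(3) = gcd((z - 1/4)*(z + 3/4)*(z + 7), (z - 2)*(z - 7/4)) = 1
(4) = gcd((n - 3)*(n + 1/2), n*(n - 3)*(n + 4)) = n - 3
(5) = gcd((t - 2*I)^2*(t - I), (t - 3)*(t - I)*(t + 4*I)) = t - I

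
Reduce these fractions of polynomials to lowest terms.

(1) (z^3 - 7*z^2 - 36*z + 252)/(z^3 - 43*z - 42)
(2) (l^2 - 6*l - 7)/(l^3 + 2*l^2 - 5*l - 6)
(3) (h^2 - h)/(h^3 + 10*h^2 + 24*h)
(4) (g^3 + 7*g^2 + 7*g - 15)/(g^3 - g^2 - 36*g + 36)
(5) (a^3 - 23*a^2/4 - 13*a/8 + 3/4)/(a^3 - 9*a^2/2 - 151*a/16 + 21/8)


(1) = (z - 6)/(z + 1)
(2) = (l - 7)/(l^2 + l - 6)
(3) = (h - 1)/(h^2 + 10*h + 24)
(4) = (g^2 + 8*g + 15)/(g^2 - 36)
(5) = (4*a + 2)/(4*a + 7)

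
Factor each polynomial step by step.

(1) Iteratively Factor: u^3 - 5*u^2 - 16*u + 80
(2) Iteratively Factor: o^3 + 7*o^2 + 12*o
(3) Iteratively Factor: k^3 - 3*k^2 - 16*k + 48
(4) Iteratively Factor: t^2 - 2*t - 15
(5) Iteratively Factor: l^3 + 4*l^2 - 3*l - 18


(1) = (u - 5)*(u^2 - 16) = (u - 5)*(u + 4)*(u - 4)
(2) = (o)*(o^2 + 7*o + 12) = o*(o + 3)*(o + 4)
(3) = (k - 3)*(k^2 - 16) = (k - 3)*(k + 4)*(k - 4)
(4) = (t - 5)*(t + 3)
(5) = (l + 3)*(l^2 + l - 6) = (l - 2)*(l + 3)*(l + 3)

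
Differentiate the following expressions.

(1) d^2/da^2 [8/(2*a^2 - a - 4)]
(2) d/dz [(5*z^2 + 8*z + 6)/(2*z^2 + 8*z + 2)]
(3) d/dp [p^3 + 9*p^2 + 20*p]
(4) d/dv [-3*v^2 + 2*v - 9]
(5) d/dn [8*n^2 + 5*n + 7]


(1) = 16*(4*a^2 - 2*a - (4*a - 1)^2 - 8)/(-2*a^2 + a + 4)^3
(2) = (6*z^2 - z - 8)/(z^4 + 8*z^3 + 18*z^2 + 8*z + 1)
(3) = 3*p^2 + 18*p + 20
(4) = 2 - 6*v
(5) = 16*n + 5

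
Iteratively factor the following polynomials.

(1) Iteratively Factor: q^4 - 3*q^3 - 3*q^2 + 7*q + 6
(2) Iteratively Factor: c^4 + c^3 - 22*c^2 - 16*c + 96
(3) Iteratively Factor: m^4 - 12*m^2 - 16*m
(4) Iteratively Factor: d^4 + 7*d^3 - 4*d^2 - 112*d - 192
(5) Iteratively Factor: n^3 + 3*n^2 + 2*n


(1) = (q + 1)*(q^3 - 4*q^2 + q + 6) = (q - 2)*(q + 1)*(q^2 - 2*q - 3) = (q - 3)*(q - 2)*(q + 1)*(q + 1)
(2) = (c - 2)*(c^3 + 3*c^2 - 16*c - 48) = (c - 2)*(c + 4)*(c^2 - c - 12) = (c - 4)*(c - 2)*(c + 4)*(c + 3)
(3) = (m + 2)*(m^3 - 2*m^2 - 8*m) = (m - 4)*(m + 2)*(m^2 + 2*m) = (m - 4)*(m + 2)^2*(m)
(4) = (d + 4)*(d^3 + 3*d^2 - 16*d - 48) = (d + 4)^2*(d^2 - d - 12) = (d + 3)*(d + 4)^2*(d - 4)
(5) = (n)*(n^2 + 3*n + 2) = n*(n + 2)*(n + 1)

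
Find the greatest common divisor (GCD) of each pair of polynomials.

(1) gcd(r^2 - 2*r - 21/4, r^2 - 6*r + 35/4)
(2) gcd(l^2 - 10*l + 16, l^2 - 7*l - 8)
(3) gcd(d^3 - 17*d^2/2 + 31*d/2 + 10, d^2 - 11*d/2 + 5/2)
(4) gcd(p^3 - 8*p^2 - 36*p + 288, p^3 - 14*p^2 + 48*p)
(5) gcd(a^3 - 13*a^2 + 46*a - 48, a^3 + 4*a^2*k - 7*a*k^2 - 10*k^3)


(1) = r - 7/2
(2) = gcd((l - 8)*(l - 2), (l - 8)*(l + 1)) = l - 8
(3) = d - 5
(4) = p^2 - 14*p + 48
(5) = gcd((a - 8)*(a - 3)*(a - 2), (a - 2*k)*(a + k)*(a + 5*k)) = 1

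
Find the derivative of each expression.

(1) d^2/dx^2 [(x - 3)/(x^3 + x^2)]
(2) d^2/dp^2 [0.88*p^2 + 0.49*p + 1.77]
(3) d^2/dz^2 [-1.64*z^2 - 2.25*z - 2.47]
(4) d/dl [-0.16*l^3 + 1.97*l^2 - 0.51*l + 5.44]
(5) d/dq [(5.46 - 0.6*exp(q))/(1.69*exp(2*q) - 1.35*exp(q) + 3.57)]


(1) = 2*(3*x^3 - 15*x^2 - 23*x - 9)/(x^4*(x^3 + 3*x^2 + 3*x + 1))
(2) = 1.76000000000000
(3) = -3.28000000000000
(4) = -0.48*l^2 + 3.94*l - 0.51
(5) = (1.014*exp(2*q) - 18.4548*exp(q) + 5.229)*exp(q)/(2.8561*exp(4*q) - 4.563*exp(3*q) + 13.8891*exp(2*q) - 9.639*exp(q) + 12.7449)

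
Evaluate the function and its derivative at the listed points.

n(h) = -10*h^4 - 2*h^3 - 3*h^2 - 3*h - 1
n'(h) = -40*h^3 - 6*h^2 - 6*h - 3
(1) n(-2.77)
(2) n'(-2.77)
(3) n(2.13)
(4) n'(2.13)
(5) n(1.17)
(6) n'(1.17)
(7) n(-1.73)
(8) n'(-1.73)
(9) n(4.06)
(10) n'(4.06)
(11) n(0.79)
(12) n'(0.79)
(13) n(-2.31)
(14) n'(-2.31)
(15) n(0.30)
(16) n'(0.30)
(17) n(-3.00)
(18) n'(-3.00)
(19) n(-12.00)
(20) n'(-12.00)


(1) = -561.93
(2) = 817.74
(3) = -246.16
(4) = -429.55
(5) = -30.56
(6) = -82.30
(7) = -84.01
(8) = 196.53
(9) = -2913.57
(10) = -2803.20
(11) = -10.12
(12) = -31.21
(13) = -270.17
(14) = 471.90
(15) = -2.30
(16) = -6.42
(17) = -775.00
(18) = 1041.00
(19) = -204301.00
(20) = 68325.00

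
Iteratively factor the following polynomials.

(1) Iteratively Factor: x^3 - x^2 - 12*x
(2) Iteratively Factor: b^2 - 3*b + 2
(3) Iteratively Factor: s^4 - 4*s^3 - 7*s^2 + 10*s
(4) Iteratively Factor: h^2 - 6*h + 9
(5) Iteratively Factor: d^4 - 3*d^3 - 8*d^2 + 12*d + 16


(1) = (x - 4)*(x^2 + 3*x) = (x - 4)*(x + 3)*(x)
(2) = (b - 1)*(b - 2)
(3) = (s)*(s^3 - 4*s^2 - 7*s + 10) = s*(s - 5)*(s^2 + s - 2) = s*(s - 5)*(s - 1)*(s + 2)
(4) = (h - 3)*(h - 3)
(5) = (d - 4)*(d^3 + d^2 - 4*d - 4) = (d - 4)*(d + 1)*(d^2 - 4) = (d - 4)*(d + 1)*(d + 2)*(d - 2)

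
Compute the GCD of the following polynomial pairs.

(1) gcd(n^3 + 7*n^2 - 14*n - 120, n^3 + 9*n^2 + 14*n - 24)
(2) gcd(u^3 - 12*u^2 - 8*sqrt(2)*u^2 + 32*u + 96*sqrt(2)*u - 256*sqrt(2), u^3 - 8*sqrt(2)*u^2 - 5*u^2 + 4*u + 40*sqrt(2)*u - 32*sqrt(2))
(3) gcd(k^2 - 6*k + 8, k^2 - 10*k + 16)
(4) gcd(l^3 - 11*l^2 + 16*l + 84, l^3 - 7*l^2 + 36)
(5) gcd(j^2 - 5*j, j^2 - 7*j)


(1) = gcd((n - 4)*(n + 5)*(n + 6), (n - 1)*(n + 4)*(n + 6)) = n + 6
(2) = gcd((u - 8)*(u - 4)*(u - 8*sqrt(2)), (u - 4)*(u - 1)*(u - 8*sqrt(2))) = u^2 + u*(-8*sqrt(2) - 4) + 32*sqrt(2)
(3) = k - 2
(4) = gcd((l - 7)*(l - 6)*(l + 2), (l - 6)*(l - 3)*(l + 2)) = l^2 - 4*l - 12
(5) = j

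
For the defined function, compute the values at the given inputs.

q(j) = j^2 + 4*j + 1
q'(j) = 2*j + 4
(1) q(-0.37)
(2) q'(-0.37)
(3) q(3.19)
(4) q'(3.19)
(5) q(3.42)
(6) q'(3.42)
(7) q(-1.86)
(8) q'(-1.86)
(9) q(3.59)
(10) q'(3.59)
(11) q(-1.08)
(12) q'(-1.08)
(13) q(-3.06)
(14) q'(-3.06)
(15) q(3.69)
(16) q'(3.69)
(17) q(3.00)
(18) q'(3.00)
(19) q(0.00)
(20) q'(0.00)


(1) = -0.34
(2) = 3.26
(3) = 23.94
(4) = 10.38
(5) = 26.38
(6) = 10.84
(7) = -2.98
(8) = 0.28
(9) = 28.25
(10) = 11.18
(11) = -2.15
(12) = 1.84
(13) = -1.88
(14) = -2.12
(15) = 29.38
(16) = 11.38
(17) = 22.00
(18) = 10.00
(19) = 1.00
(20) = 4.00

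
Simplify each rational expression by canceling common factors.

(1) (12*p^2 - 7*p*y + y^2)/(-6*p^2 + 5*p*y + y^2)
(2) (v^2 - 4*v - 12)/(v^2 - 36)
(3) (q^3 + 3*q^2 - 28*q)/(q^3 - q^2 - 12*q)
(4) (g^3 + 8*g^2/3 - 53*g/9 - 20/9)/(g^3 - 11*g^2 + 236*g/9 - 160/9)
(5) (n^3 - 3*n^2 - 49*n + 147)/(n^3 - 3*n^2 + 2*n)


(1) = (12*p^2 - 7*p*y + y^2)/(-6*p^2 + 5*p*y + y^2)
(2) = (v + 2)/(v + 6)
(3) = (q + 7)/(q + 3)
(4) = (3*g^2 + 13*g + 4)/(3*g^2 - 28*g + 32)
(5) = (n^3 - 3*n^2 - 49*n + 147)/(n^3 - 3*n^2 + 2*n)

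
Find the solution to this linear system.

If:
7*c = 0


Then:
c = 0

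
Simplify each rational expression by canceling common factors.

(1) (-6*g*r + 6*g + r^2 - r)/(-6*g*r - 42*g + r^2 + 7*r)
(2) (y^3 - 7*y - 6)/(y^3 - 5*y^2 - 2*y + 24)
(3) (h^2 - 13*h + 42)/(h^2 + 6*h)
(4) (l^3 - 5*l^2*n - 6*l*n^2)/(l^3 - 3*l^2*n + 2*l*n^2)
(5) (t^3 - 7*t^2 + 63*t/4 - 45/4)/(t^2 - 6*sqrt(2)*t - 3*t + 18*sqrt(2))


(1) = (r - 1)/(r + 7)
(2) = (y + 1)/(y - 4)
(3) = (h^2 - 13*h + 42)/(h^2 + 6*h)
(4) = (l^2 - 5*l*n - 6*n^2)/(l^2 - 3*l*n + 2*n^2)
(5) = (4*t^2 - 16*t + 15)/(4*t - 24*sqrt(2))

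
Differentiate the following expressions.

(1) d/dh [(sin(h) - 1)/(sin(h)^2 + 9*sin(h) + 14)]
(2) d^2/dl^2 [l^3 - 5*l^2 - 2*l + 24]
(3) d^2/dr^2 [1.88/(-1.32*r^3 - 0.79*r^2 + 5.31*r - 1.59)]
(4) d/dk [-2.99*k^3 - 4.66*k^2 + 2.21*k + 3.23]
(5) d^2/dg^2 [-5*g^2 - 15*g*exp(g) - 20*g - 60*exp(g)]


(1) = (2*sin(h) + cos(h)^2 + 22)*cos(h)/(sin(h)^2 + 9*sin(h) + 14)^2
(2) = 6*l - 10
(3) = ((14.8896*r + 2.9704)*(1.32*r^3 + 0.79*r^2 - 5.31*r + 1.59) - 1.88*(3.96*r^2 + 1.58*r - 5.31)*(7.92*r^2 + 3.16*r - 10.62))/(1.32*r^3 + 0.79*r^2 - 5.31*r + 1.59)^3
(4) = -8.97*k^2 - 9.32*k + 2.21
(5) = -15*g*exp(g) - 90*exp(g) - 10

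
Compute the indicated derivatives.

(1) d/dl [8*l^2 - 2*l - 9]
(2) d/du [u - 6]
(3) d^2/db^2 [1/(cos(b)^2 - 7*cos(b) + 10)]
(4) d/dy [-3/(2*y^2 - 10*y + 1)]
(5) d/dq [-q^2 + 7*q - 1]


(1) = 16*l - 2
(2) = 1
(3) = (-4*sin(b)^4 + 11*sin(b)^2 - 385*cos(b)/4 + 21*cos(3*b)/4 + 71)/((cos(b) - 5)^3*(cos(b) - 2)^3)
(4) = 6*(2*y - 5)/(2*y^2 - 10*y + 1)^2
(5) = 7 - 2*q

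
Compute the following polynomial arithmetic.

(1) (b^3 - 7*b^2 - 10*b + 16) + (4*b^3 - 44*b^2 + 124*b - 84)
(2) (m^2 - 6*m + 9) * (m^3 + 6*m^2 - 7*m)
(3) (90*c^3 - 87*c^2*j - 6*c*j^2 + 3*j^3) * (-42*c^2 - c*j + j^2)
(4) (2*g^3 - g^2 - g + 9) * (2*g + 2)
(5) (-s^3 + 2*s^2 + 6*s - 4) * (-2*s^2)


(1) = 5*b^3 - 51*b^2 + 114*b - 68
(2) = m^5 - 34*m^3 + 96*m^2 - 63*m
(3) = -3780*c^5 + 3564*c^4*j + 429*c^3*j^2 - 207*c^2*j^3 - 9*c*j^4 + 3*j^5
(4) = 4*g^4 + 2*g^3 - 4*g^2 + 16*g + 18
(5) = 2*s^5 - 4*s^4 - 12*s^3 + 8*s^2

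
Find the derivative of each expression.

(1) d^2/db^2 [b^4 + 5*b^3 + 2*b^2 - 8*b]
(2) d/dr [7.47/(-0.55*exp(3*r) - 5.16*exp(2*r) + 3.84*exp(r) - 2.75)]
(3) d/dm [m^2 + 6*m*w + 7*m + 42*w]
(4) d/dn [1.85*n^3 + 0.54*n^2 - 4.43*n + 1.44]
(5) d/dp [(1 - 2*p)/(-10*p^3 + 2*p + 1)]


(1) = 12*b^2 + 30*b + 4
(2) = (12.3255*exp(2*r) + 77.0904*exp(r) - 28.6848)*exp(r)/(0.55*exp(3*r) + 5.16*exp(2*r) - 3.84*exp(r) + 2.75)^2
(3) = 2*m + 6*w + 7
(4) = 5.55*n^2 + 1.08*n - 4.43
(5) = 2*(10*p^3 - 2*p - (2*p - 1)*(15*p^2 - 1) - 1)/(-10*p^3 + 2*p + 1)^2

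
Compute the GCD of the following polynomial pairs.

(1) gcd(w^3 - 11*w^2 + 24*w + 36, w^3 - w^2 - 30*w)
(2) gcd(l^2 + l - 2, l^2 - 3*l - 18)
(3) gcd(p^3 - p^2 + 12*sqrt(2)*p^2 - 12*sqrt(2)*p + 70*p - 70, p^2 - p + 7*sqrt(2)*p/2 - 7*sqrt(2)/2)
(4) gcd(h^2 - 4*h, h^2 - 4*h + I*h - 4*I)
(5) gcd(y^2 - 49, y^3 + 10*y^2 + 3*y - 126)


(1) = w - 6
(2) = gcd((l - 1)*(l + 2), (l - 6)*(l + 3)) = 1
(3) = gcd((p - 1)*(p + 5*sqrt(2))*(p + 7*sqrt(2)), (p - 1)*(p + 7*sqrt(2)/2)) = p - 1
(4) = h - 4
(5) = gcd((y - 7)*(y + 7), (y - 3)*(y + 6)*(y + 7)) = y + 7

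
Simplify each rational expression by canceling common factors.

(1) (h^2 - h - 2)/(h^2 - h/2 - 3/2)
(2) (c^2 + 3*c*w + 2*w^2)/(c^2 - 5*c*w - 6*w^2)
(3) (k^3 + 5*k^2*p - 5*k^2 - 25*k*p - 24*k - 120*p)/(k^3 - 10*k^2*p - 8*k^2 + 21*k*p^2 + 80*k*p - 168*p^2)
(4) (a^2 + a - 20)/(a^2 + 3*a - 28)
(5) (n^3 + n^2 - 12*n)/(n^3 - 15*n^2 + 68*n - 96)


(1) = (2*h - 4)/(2*h - 3)
(2) = (-c - 2*w)/(-c + 6*w)
(3) = (k^2 + 5*k*p + 3*k + 15*p)/(k^2 - 10*k*p + 21*p^2)
(4) = (a + 5)/(a + 7)
(5) = (n^2 + 4*n)/(n^2 - 12*n + 32)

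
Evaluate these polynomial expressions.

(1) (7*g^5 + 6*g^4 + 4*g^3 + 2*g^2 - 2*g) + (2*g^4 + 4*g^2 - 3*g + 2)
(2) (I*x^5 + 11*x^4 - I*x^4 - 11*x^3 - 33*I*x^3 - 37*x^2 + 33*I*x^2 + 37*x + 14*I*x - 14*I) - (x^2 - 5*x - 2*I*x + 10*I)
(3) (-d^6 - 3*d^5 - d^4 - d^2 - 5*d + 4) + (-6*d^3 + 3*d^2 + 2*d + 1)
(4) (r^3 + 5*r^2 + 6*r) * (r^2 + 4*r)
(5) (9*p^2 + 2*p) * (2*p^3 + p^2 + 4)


(1) = 7*g^5 + 8*g^4 + 4*g^3 + 6*g^2 - 5*g + 2
(2) = I*x^5 + 11*x^4 - I*x^4 - 11*x^3 - 33*I*x^3 - 38*x^2 + 33*I*x^2 + 42*x + 16*I*x - 24*I
(3) = -d^6 - 3*d^5 - d^4 - 6*d^3 + 2*d^2 - 3*d + 5
(4) = r^5 + 9*r^4 + 26*r^3 + 24*r^2
(5) = 18*p^5 + 13*p^4 + 2*p^3 + 36*p^2 + 8*p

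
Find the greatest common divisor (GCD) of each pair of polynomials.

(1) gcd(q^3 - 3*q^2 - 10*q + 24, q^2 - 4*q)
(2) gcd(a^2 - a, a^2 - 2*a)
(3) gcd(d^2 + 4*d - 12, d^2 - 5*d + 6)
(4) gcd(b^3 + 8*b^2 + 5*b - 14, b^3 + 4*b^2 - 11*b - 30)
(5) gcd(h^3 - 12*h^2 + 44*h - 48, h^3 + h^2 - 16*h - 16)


(1) = q - 4
(2) = a
(3) = d - 2
(4) = gcd((b - 1)*(b + 2)*(b + 7), (b - 3)*(b + 2)*(b + 5)) = b + 2
(5) = h - 4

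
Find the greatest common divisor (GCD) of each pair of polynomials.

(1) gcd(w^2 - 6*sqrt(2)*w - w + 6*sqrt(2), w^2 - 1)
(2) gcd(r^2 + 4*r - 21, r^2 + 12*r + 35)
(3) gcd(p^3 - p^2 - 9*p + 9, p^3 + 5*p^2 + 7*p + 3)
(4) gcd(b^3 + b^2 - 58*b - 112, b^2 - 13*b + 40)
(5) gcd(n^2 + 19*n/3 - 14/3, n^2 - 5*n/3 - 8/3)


(1) = gcd((w - 1)*(w - 6*sqrt(2)), (w - 1)*(w + 1)) = w - 1
(2) = gcd((r - 3)*(r + 7), (r + 5)*(r + 7)) = r + 7
(3) = p + 3
(4) = gcd((b - 8)*(b + 2)*(b + 7), (b - 8)*(b - 5)) = b - 8
(5) = gcd((n - 2/3)*(n + 7), (n - 8/3)*(n + 1)) = 1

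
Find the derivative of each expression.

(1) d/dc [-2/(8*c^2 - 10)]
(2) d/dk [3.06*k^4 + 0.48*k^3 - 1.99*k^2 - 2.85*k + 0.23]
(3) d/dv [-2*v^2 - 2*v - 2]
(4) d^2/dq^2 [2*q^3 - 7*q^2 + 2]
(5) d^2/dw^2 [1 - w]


(1) = 8*c/(4*c^2 - 5)^2
(2) = 12.24*k^3 + 1.44*k^2 - 3.98*k - 2.85
(3) = -4*v - 2
(4) = 12*q - 14
(5) = 0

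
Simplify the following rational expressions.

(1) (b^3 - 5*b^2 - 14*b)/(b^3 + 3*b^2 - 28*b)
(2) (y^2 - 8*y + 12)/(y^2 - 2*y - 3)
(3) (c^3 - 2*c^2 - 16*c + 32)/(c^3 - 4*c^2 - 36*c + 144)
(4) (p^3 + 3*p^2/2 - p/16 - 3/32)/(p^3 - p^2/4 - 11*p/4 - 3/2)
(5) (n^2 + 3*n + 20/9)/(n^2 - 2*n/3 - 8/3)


(1) = (b^2 - 5*b - 14)/(b^2 + 3*b - 28)
(2) = (y^2 - 8*y + 12)/(y^2 - 2*y - 3)
(3) = (c^2 + 2*c - 8)/(c^2 - 36)
(4) = (32*p^3 + 48*p^2 - 2*p - 3)/(32*p^3 - 8*p^2 - 88*p - 48)
(5) = (3*n + 5)/(3*n - 6)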